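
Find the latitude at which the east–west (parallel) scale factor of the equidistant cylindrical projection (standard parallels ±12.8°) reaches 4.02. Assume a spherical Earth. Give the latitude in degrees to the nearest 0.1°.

76.0°

With standard parallel φ₀ = 12.8°, the equirectangular projection gives x = Rλ cos φ₀, y = Rφ, so h = 1 and k = cos 12.8° / cos φ.
k = cos φ₀ / cos φ = 4.02  ⇒  cos φ = cos 12.8° / 4.02 = 0.2426.
φ = arccos(0.2426) ≈ 76.0°.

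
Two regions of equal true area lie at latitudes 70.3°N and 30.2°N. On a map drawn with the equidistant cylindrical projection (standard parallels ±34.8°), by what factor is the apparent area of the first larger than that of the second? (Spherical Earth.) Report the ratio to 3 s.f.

In the equirectangular projection with standard parallel φ₀ = 34.8° (x = Rλ cos φ₀, y = Rφ), meridians are true-scale (h = 1) and the parallel scale is k = cos φ₀ / cos φ.
Areal scale at 70.3°: h·k = 1.000 × 2.436 = 2.436.
Areal scale at 30.2°: h·k = 1.000 × 0.9501 = 0.9501.
Ratio = 2.436/0.9501 ≈ 2.56.

2.56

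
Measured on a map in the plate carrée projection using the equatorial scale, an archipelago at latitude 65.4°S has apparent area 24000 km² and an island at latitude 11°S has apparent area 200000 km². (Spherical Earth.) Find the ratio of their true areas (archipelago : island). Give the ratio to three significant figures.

Plate carrée has h = 1 and k = sec φ, giving areal scale sec φ; true area = (apparent area) · cos φ.
True area of archipelago: 24000 × cos(65.4°) = 24000 × 0.4163 = 9991 km².
True area of island: 200000 × cos(11°) = 200000 × 0.9816 = 196300 km².
Ratio = 9991 / 196300 ≈ 0.0509.

0.0509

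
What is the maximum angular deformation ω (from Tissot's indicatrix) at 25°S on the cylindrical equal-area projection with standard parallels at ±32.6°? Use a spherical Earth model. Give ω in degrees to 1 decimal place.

8.4°

A cylindrical equal-area projection with standard parallel φ₀ has meridian scale h = cos φ / cos φ₀ and parallel scale k = cos φ₀ / cos φ (so areas are preserved, h·k = 1).
At 25°: h = 1.076, k = 0.9295; principal scales a = 1.076, b = 0.9295.
sin(ω/2) = (a − b)/(a + b) = 0.1463/2.005 = 0.07293, so ω = 2 arcsin(0.07293) ≈ 8.4°.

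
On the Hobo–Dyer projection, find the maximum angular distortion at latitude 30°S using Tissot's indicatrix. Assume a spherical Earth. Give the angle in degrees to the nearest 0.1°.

The Hobo–Dyer projection is cylindrical equal-area with φ₀ = 37.5°. Cylindrical equal-area (φ₀ = 37.5°): h = cos φ / cos 37.5° along meridians, k = cos 37.5° / cos φ along parallels; h·k = 1.
At 30°: h = 1.092, k = 0.9161; principal scales a = 1.092, b = 0.9161.
sin(ω/2) = (a − b)/(a + b) = 0.1755/2.008 = 0.08742, so ω = 2 arcsin(0.08742) ≈ 10.0°.

10.0°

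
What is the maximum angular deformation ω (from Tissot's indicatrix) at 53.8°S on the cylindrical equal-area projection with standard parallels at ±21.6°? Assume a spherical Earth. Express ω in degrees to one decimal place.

50.3°

For cylindrical equal-area with standard parallel φ₀, h = cos φ / cos φ₀ and k = cos φ₀ / cos φ, so h·k = 1.
At 53.8°: h = 0.6352, k = 1.574; principal scales a = 1.574, b = 0.6352.
sin(ω/2) = (a − b)/(a + b) = 0.9391/2.209 = 0.4250, so ω = 2 arcsin(0.4250) ≈ 50.3°.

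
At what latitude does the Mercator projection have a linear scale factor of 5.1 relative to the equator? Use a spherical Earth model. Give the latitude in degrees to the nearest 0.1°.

Mercator scale is k = sec φ = 1/cos φ.
1/cos φ = 5.1  ⇒  cos φ = 0.1961  ⇒  φ = arccos(0.1961) ≈ 78.7°.

78.7°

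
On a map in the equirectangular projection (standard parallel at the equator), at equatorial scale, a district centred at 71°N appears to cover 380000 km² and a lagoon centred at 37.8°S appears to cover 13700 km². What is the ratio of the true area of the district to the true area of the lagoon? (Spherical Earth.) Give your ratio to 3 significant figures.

Plate carrée has h = 1 and k = sec φ, giving areal scale sec φ; true area = (apparent area) · cos φ.
True area of district: 380000 × cos(71°) = 380000 × 0.3256 = 123700 km².
True area of lagoon: 13700 × cos(37.8°) = 13700 × 0.7902 = 10830 km².
Ratio = 123700 / 10830 ≈ 11.4.

11.4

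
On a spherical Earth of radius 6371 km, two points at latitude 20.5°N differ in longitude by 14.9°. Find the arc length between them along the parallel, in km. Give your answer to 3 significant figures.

1550 km

Arc length along a parallel = R cos φ · Δλ (with Δλ in radians).
= 6371 × cos 20.5° × (14.9° × π/180) = 6371 × 0.9367 × 0.2601 ≈ 1550 km.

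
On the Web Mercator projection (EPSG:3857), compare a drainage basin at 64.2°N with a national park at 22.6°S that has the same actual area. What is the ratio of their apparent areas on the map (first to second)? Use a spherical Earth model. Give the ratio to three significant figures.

On Mercator, area is exaggerated by sec²φ = 1/cos²φ.
At 64.2°: sec²(64.2°) = 1/0.4352² = 5.279.
At 22.6°: sec²(22.6°) = 1/0.9232² = 1.173.
Ratio = 5.279/1.173 = cos²(22.6°)/cos²(64.2°) ≈ 4.50.

4.50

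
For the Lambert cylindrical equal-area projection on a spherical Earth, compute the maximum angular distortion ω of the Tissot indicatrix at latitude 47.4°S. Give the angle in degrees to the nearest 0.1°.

The Lambert cylindrical equal-area projection is the cylindrical equal-area projection with its standard parallel at the equator (φ₀ = 0). Cylindrical equal-area (φ₀ = 0°): h = cos φ / cos 0° along meridians, k = cos 0° / cos φ along parallels; h·k = 1.
At 47.4°: h = 0.6769, k = 1.477; principal scales a = 1.477, b = 0.6769.
sin(ω/2) = (a − b)/(a + b) = 0.8005/2.154 = 0.3716, so ω = 2 arcsin(0.3716) ≈ 43.6°.

43.6°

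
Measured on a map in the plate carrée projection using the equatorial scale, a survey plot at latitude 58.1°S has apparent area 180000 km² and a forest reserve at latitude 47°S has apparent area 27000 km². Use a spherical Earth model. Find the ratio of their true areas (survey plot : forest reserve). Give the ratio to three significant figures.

5.17

Plate carrée has h = 1 and k = sec φ, giving areal scale sec φ; true area = (apparent area) · cos φ.
True area of survey plot: 180000 × cos(58.1°) = 180000 × 0.5284 = 95120 km².
True area of forest reserve: 27000 × cos(47°) = 27000 × 0.6820 = 18410 km².
Ratio = 95120 / 18410 ≈ 5.17.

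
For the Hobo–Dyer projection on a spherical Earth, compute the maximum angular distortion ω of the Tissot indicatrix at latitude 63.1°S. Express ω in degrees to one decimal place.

Hobo–Dyer is a cylindrical equal-area projection with standard parallels at ±37.5°. Cylindrical equal-area (φ₀ = 37.5°): h = cos φ / cos 37.5° along meridians, k = cos 37.5° / cos φ along parallels; h·k = 1.
At 63.1°: h = 0.5703, k = 1.754; principal scales a = 1.754, b = 0.5703.
sin(ω/2) = (a − b)/(a + b) = 1.183/2.324 = 0.5092, so ω = 2 arcsin(0.5092) ≈ 61.2°.

61.2°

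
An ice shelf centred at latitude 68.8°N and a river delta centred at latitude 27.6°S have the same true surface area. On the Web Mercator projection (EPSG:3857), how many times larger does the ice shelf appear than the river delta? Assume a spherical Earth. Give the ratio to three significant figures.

6.01

Mercator is conformal with k = sec φ, so areal scale = k² = sec²φ.
At 68.8°: sec²(68.8°) = 1/0.3616² = 7.647.
At 27.6°: sec²(27.6°) = 1/0.8862² = 1.273.
Ratio = 7.647/1.273 = cos²(27.6°)/cos²(68.8°) ≈ 6.01.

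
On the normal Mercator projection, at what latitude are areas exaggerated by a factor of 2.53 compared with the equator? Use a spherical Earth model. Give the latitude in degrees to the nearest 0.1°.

Mercator areal scale is sec²φ.
sec²φ = 2.53  ⇒  cos²φ = 0.3953  ⇒  cos φ = 0.6287.
φ = arccos(0.6287) ≈ 51.0°.

51.0°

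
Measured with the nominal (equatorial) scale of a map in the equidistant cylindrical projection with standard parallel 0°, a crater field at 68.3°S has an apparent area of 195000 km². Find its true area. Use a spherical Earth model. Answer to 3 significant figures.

72100 km²

In the plate carrée (x = Rλ, y = Rφ), meridians are true-scale (h = 1) and parallels are stretched by k = sec φ.
Areal scale = h·k = 1 × sec φ; at 68.3°, h = 1.000, k = 2.705, so h·k = 2.705.
True area = apparent / (areal scale) = 195000 / 2.705 ≈ 72100 km².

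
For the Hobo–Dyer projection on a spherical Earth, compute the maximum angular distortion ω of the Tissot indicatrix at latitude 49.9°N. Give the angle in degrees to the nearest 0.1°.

23.7°

The Hobo–Dyer projection is cylindrical equal-area with φ₀ = 37.5°. For cylindrical equal-area with standard parallel φ₀, h = cos φ / cos φ₀ and k = cos φ₀ / cos φ, so h·k = 1.
At 49.9°: h = 0.8119, k = 1.232; principal scales a = 1.232, b = 0.8119.
sin(ω/2) = (a − b)/(a + b) = 0.4198/2.044 = 0.2054, so ω = 2 arcsin(0.2054) ≈ 23.7°.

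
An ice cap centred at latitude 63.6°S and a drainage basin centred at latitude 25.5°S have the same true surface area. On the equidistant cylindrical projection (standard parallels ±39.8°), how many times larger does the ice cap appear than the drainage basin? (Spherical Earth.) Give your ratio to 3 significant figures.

With standard parallel φ₀ = 39.8°, the equirectangular projection gives x = Rλ cos φ₀, y = Rφ, so h = 1 and k = cos 39.8° / cos φ.
Areal scale at 63.6°: h·k = 1.000 × 1.728 = 1.728.
Areal scale at 25.5°: h·k = 1.000 × 0.8512 = 0.8512.
Ratio = 1.728/0.8512 ≈ 2.03.

2.03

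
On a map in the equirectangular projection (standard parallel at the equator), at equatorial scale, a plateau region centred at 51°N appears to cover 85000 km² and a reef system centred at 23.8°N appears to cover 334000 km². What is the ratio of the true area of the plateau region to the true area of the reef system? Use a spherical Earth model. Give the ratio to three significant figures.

0.175

Plate carrée has h = 1 and k = sec φ, giving areal scale sec φ; true area = (apparent area) · cos φ.
True area of plateau region: 85000 × cos(51°) = 85000 × 0.6293 = 53490 km².
True area of reef system: 334000 × cos(23.8°) = 334000 × 0.9150 = 305600 km².
Ratio = 53490 / 305600 ≈ 0.175.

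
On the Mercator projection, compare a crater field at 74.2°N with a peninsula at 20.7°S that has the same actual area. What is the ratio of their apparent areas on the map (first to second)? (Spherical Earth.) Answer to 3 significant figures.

Mercator is conformal with k = sec φ, so areal scale = k² = sec²φ.
At 74.2°: sec²(74.2°) = 1/0.2723² = 13.49.
At 20.7°: sec²(20.7°) = 1/0.9354² = 1.143.
Ratio = 13.49/1.143 = cos²(20.7°)/cos²(74.2°) ≈ 11.8.

11.8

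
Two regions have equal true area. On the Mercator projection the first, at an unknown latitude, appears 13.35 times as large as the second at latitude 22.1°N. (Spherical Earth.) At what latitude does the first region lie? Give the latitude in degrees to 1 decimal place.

Mercator areal scale is sec²φ, so apparent-area ratio = sec²φ₁ / sec²φ₂ = cos²φ₂ / cos²φ₁.
cos²φ₂ / cos²φ₁ = 13.35  ⇒  cos φ₁ = cos 22.1° / √13.35 = 0.9265/3.654 = 0.2536.
φ₁ = arccos(0.2536) ≈ 75.3°.

75.3°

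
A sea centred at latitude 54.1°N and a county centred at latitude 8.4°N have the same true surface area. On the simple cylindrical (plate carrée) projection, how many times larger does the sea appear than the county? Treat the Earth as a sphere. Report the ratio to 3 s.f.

1.69

In the plate carrée (x = Rλ, y = Rφ), meridians are true-scale (h = 1) and parallels are stretched by k = sec φ.
Areal scale at 54.1°: h·k = 1.000 × 1.705 = 1.705.
Areal scale at 8.4°: h·k = 1.000 × 1.011 = 1.011.
Ratio = 1.705/1.011 ≈ 1.69.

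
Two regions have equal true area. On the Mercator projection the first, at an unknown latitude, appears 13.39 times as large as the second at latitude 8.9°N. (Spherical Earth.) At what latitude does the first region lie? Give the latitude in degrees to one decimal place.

For equal true areas on Mercator, apparent areas scale as sec²φ, so the ratio is cos²φ₂ / cos²φ₁.
cos²φ₂ / cos²φ₁ = 13.39  ⇒  cos φ₁ = cos 8.9° / √13.39 = 0.9880/3.659 = 0.2700.
φ₁ = arccos(0.2700) ≈ 74.3°.

74.3°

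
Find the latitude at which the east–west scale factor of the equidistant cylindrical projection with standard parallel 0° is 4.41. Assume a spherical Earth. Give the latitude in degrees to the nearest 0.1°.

76.9°

Plate carrée: h = 1, k = sec φ along parallels.
sec φ = 4.41  ⇒  cos φ = 0.2268  ⇒  φ ≈ 76.9°.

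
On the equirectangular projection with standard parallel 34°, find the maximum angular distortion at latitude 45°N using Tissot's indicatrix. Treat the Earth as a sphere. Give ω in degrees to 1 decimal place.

With standard parallel φ₀ = 34°, the equirectangular projection gives x = Rλ cos φ₀, y = Rφ, so h = 1 and k = cos 34° / cos φ.
At 45°: h = 1.000, k = 1.172; principal scales a = 1.172, b = 1.000.
sin(ω/2) = (a − b)/(a + b) = 0.1724/2.172 = 0.07937, so ω = 2 arcsin(0.07937) ≈ 9.1°.

9.1°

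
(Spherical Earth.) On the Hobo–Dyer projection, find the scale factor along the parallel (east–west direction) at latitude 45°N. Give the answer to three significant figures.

1.12

Hobo–Dyer is a cylindrical equal-area projection with standard parallels at ±37.5°. A cylindrical equal-area projection with standard parallel φ₀ has meridian scale h = cos φ / cos φ₀ and parallel scale k = cos φ₀ / cos φ (so areas are preserved, h·k = 1).
k = cos 37.5° / cos 45° = 0.7934/0.7071 = 1.122.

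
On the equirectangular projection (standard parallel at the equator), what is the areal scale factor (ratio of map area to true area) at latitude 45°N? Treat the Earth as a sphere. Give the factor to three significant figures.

For the equirectangular projection with φ₀ = 0 (plate carrée), h = 1 along meridians and k = sec φ along parallels.
Areal scale = h·k = 1 × sec φ; at 45°, h = 1.000, k = 1.414, so h·k = 1.414.

1.41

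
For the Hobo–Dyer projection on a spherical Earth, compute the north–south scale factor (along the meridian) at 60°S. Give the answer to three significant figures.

0.630

Hobo–Dyer is a cylindrical equal-area projection with standard parallels at ±37.5°. A cylindrical equal-area projection with standard parallel φ₀ has meridian scale h = cos φ / cos φ₀ and parallel scale k = cos φ₀ / cos φ (so areas are preserved, h·k = 1).
h = cos 60° / cos 37.5° = 0.5000/0.7934 = 0.6302.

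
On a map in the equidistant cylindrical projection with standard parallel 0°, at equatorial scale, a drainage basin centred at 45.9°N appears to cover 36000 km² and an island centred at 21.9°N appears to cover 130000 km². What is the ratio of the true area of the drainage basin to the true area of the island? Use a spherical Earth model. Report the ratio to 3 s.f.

0.208

Plate carrée has h = 1 and k = sec φ, giving areal scale sec φ; true area = (apparent area) · cos φ.
True area of drainage basin: 36000 × cos(45.9°) = 36000 × 0.6959 = 25050 km².
True area of island: 130000 × cos(21.9°) = 130000 × 0.9278 = 120600 km².
Ratio = 25050 / 120600 ≈ 0.208.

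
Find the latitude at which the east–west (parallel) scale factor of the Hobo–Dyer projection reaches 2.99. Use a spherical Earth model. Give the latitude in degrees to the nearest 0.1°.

74.6°

The Hobo–Dyer projection is cylindrical equal-area with φ₀ = 37.5°. Cylindrical equal-area (φ₀ = 37.5°): h = cos φ / cos 37.5° along meridians, k = cos 37.5° / cos φ along parallels; h·k = 1.
k = cos φ₀ / cos φ = 2.99  ⇒  cos φ = cos 37.5° / 2.99 = 0.2653.
φ = arccos(0.2653) ≈ 74.6°.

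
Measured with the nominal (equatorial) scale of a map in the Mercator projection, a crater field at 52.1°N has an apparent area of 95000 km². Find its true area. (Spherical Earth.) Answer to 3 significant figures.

35800 km²

Mercator is conformal, so the point scale is isotropic: h = k = sec φ = 1/cos φ.
Areal scale = k² = sec²φ = 1/cos²(52.1°) = 1/0.6143² = 2.650.
True area = apparent / (areal scale) = 95000 / 2.650 ≈ 35800 km².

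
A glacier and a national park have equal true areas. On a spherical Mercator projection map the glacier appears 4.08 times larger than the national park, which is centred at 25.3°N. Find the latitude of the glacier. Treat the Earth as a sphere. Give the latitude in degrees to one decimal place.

63.4°

On Mercator, (apparent₁)/(apparent₂) = sec²φ₁ / sec²φ₂ when true areas are equal.
cos²φ₂ / cos²φ₁ = 4.08  ⇒  cos φ₁ = cos 25.3° / √4.08 = 0.9041/2.020 = 0.4476.
φ₁ = arccos(0.4476) ≈ 63.4°.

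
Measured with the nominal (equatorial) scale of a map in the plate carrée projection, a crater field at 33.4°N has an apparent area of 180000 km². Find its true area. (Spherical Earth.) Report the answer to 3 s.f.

150000 km²

For the equirectangular projection with φ₀ = 0 (plate carrée), h = 1 along meridians and k = sec φ along parallels.
Areal scale = h·k = 1 × sec φ; at 33.4°, h = 1.000, k = 1.198, so h·k = 1.198.
True area = apparent / (areal scale) = 180000 / 1.198 ≈ 150000 km².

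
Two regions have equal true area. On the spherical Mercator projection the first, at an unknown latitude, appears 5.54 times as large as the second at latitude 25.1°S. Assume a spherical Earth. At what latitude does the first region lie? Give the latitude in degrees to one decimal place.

On Mercator, (apparent₁)/(apparent₂) = sec²φ₁ / sec²φ₂ when true areas are equal.
cos²φ₂ / cos²φ₁ = 5.54  ⇒  cos φ₁ = cos 25.1° / √5.54 = 0.9056/2.354 = 0.3847.
φ₁ = arccos(0.3847) ≈ 67.4°.

67.4°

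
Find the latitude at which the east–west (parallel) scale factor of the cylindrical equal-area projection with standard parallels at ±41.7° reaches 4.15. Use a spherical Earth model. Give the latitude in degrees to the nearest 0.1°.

For cylindrical equal-area with standard parallel φ₀, h = cos φ / cos φ₀ and k = cos φ₀ / cos φ, so h·k = 1.
k = cos φ₀ / cos φ = 4.15  ⇒  cos φ = cos 41.7° / 4.15 = 0.1799.
φ = arccos(0.1799) ≈ 79.6°.

79.6°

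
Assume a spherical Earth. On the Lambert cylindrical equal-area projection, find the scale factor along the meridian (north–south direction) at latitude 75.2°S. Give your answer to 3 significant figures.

The Lambert cylindrical equal-area projection is the cylindrical equal-area projection with its standard parallel at the equator (φ₀ = 0). A cylindrical equal-area projection with standard parallel φ₀ has meridian scale h = cos φ / cos φ₀ and parallel scale k = cos φ₀ / cos φ (so areas are preserved, h·k = 1).
h = cos 75.2° / cos 0° = 0.2554/1.000 = 0.2554.

0.255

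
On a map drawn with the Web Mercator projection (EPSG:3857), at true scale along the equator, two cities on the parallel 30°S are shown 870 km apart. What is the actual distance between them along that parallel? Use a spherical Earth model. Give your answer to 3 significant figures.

753 km

The Mercator projection is conformal; its linear scale factor is the same in every direction and equals sec φ = 1/cos φ.
Along the parallel at 30°, map distances are exaggerated by k = sec 30° = 1.155.
True distance = 870 / 1.155 = 870 × cos 30° ≈ 753 km.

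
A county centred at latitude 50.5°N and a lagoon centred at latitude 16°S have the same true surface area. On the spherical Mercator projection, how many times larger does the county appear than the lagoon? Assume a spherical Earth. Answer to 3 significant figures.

On Mercator, area is exaggerated by sec²φ = 1/cos²φ.
At 50.5°: sec²(50.5°) = 1/0.6361² = 2.472.
At 16°: sec²(16°) = 1/0.9613² = 1.082.
Ratio = 2.472/1.082 = cos²(16°)/cos²(50.5°) ≈ 2.28.

2.28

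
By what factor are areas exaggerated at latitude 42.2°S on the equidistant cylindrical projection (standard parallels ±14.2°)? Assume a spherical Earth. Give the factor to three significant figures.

1.31

With standard parallel φ₀ = 14.2°, the equirectangular projection gives x = Rλ cos φ₀, y = Rφ, so h = 1 and k = cos 14.2° / cos φ.
Areal scale = h·k = 1 × cos φ₀ / cos φ; at 42.2°, h = 1.000, k = 1.309, so h·k = 1.309.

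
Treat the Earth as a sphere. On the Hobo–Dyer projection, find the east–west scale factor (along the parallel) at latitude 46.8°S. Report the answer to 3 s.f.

1.16

Hobo–Dyer is a cylindrical equal-area projection with standard parallels at ±37.5°. A cylindrical equal-area projection with standard parallel φ₀ has meridian scale h = cos φ / cos φ₀ and parallel scale k = cos φ₀ / cos φ (so areas are preserved, h·k = 1).
k = cos 37.5° / cos 46.8° = 0.7934/0.6845 = 1.159.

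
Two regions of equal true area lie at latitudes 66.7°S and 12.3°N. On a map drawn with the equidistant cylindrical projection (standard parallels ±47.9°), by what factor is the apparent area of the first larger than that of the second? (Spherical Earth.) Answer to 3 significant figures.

2.47

The equidistant cylindrical projection with φ₀ = 47.9° has h = 1 (meridians true) and k = cos φ₀ / cos φ along parallels.
Areal scale at 66.7°: h·k = 1.000 × 1.695 = 1.695.
Areal scale at 12.3°: h·k = 1.000 × 0.6862 = 0.6862.
Ratio = 1.695/0.6862 ≈ 2.47.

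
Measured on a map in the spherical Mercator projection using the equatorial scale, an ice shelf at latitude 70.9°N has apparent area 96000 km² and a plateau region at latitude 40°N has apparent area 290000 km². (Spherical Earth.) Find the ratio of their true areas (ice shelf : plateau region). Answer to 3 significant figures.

On Mercator the areal scale is sec²φ, so true area = apparent × cos²φ.
True area of ice shelf: 96000 × cos²(70.9°) = 96000 × 0.1071 = 10280 km².
True area of plateau region: 290000 × cos²(40°) = 290000 × 0.5868 = 170200 km².
Ratio = 10280 / 170200 ≈ 0.0604.

0.0604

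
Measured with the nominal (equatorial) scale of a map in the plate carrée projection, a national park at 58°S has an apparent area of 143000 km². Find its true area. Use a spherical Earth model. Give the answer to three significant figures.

75800 km²

In the plate carrée (x = Rλ, y = Rφ), meridians are true-scale (h = 1) and parallels are stretched by k = sec φ.
Areal scale = h·k = 1 × sec φ; at 58°, h = 1.000, k = 1.887, so h·k = 1.887.
True area = apparent / (areal scale) = 143000 / 1.887 ≈ 75800 km².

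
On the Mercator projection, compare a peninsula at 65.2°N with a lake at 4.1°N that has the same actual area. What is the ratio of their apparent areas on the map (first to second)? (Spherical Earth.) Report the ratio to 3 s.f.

Mercator areal scale is sec²φ.
At 65.2°: sec²(65.2°) = 1/0.4195² = 5.684.
At 4.1°: sec²(4.1°) = 1/0.9974² = 1.005.
Ratio = 5.684/1.005 = cos²(4.1°)/cos²(65.2°) ≈ 5.65.

5.65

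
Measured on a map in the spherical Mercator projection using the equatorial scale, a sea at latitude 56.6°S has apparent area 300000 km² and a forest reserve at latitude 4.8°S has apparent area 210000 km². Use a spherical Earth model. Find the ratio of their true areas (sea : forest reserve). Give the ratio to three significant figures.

Since Mercator area scale is 1/cos²φ, the true area equals the apparent area multiplied by cos²φ.
True area of sea: 300000 × cos²(56.6°) = 300000 × 0.3030 = 90910 km².
True area of forest reserve: 210000 × cos²(4.8°) = 210000 × 0.9930 = 208500 km².
Ratio = 90910 / 208500 ≈ 0.436.

0.436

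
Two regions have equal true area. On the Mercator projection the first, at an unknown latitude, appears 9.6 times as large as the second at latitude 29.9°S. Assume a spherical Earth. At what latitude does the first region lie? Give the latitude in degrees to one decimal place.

73.8°

On Mercator, (apparent₁)/(apparent₂) = sec²φ₁ / sec²φ₂ when true areas are equal.
cos²φ₂ / cos²φ₁ = 9.6  ⇒  cos φ₁ = cos 29.9° / √9.6 = 0.8669/3.098 = 0.2798.
φ₁ = arccos(0.2798) ≈ 73.8°.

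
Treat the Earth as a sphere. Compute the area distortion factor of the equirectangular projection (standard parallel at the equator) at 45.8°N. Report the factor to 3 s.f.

1.43

Plate carrée maps x = Rλ, y = Rφ. The meridian scale is h = 1 and the parallel scale is k = 1/cos φ = sec φ.
Areal scale = h·k = 1 × sec φ; at 45.8°, h = 1.000, k = 1.434, so h·k = 1.434.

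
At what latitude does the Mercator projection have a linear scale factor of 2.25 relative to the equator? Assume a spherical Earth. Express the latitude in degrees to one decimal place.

63.6°

Mercator scale is k = sec φ = 1/cos φ.
1/cos φ = 2.25  ⇒  cos φ = 0.4444  ⇒  φ = arccos(0.4444) ≈ 63.6°.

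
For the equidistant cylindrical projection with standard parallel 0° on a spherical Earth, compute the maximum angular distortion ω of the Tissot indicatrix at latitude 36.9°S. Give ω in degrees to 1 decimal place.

In the plate carrée (x = Rλ, y = Rφ), meridians are true-scale (h = 1) and parallels are stretched by k = sec φ.
At 36.9°: h = 1.000, k = 1.250; principal scales a = 1.250, b = 1.000.
sin(ω/2) = (a − b)/(a + b) = 0.2505/2.250 = 0.1113, so ω = 2 arcsin(0.1113) ≈ 12.8°.

12.8°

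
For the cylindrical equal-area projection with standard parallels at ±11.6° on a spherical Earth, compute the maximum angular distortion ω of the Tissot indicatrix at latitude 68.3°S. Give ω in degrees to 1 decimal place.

97.3°

Cylindrical equal-area (φ₀ = 11.6°): h = cos φ / cos 11.6° along meridians, k = cos 11.6° / cos φ along parallels; h·k = 1.
At 68.3°: h = 0.3775, k = 2.649; principal scales a = 2.649, b = 0.3775.
sin(ω/2) = (a − b)/(a + b) = 2.272/3.027 = 0.7506, so ω = 2 arcsin(0.7506) ≈ 97.3°.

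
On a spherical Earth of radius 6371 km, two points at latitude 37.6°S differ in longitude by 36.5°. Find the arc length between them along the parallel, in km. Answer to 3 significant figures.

Arc length along a parallel = R cos φ · Δλ (with Δλ in radians).
= 6371 × cos 37.6° × (36.5° × π/180) = 6371 × 0.7923 × 0.6370 ≈ 3220 km.

3220 km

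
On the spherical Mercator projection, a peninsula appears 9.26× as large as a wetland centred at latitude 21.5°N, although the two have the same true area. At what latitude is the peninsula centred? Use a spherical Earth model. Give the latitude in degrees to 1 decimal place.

72.2°

On Mercator, (apparent₁)/(apparent₂) = sec²φ₁ / sec²φ₂ when true areas are equal.
cos²φ₂ / cos²φ₁ = 9.26  ⇒  cos φ₁ = cos 21.5° / √9.26 = 0.9304/3.043 = 0.3058.
φ₁ = arccos(0.3058) ≈ 72.2°.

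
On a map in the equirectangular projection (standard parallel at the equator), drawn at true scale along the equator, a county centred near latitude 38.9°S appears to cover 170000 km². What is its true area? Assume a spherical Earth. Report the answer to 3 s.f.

132000 km²

Plate carrée maps x = Rλ, y = Rφ. The meridian scale is h = 1 and the parallel scale is k = 1/cos φ = sec φ.
Areal scale = h·k = 1 × sec φ; at 38.9°, h = 1.000, k = 1.285, so h·k = 1.285.
True area = apparent / (areal scale) = 170000 / 1.285 ≈ 132000 km².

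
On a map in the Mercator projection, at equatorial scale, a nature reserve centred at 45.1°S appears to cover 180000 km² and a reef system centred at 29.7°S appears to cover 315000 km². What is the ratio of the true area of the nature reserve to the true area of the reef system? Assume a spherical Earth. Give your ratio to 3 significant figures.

0.377

Since Mercator area scale is 1/cos²φ, the true area equals the apparent area multiplied by cos²φ.
True area of nature reserve: 180000 × cos²(45.1°) = 180000 × 0.4983 = 89690 km².
True area of reef system: 315000 × cos²(29.7°) = 315000 × 0.7545 = 237700 km².
Ratio = 89690 / 237700 ≈ 0.377.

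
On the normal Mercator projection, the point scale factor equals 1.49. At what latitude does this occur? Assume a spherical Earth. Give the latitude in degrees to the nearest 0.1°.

47.8°

Mercator scale is k = sec φ = 1/cos φ.
1/cos φ = 1.49  ⇒  cos φ = 0.6711  ⇒  φ = arccos(0.6711) ≈ 47.8°.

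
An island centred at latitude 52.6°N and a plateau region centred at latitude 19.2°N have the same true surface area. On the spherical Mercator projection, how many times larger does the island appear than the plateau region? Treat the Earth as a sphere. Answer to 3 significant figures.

Mercator is conformal with k = sec φ, so areal scale = k² = sec²φ.
At 52.6°: sec²(52.6°) = 1/0.6074² = 2.711.
At 19.2°: sec²(19.2°) = 1/0.9444² = 1.121.
Ratio = 2.711/1.121 = cos²(19.2°)/cos²(52.6°) ≈ 2.42.

2.42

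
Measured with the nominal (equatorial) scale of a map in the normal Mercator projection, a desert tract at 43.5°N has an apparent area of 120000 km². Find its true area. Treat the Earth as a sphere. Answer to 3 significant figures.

63100 km²

The Mercator projection is conformal; its linear scale factor is the same in every direction and equals sec φ = 1/cos φ.
Areal scale = k² = sec²φ = 1/cos²(43.5°) = 1/0.7254² = 1.901.
True area = apparent / (areal scale) = 120000 / 1.901 ≈ 63100 km².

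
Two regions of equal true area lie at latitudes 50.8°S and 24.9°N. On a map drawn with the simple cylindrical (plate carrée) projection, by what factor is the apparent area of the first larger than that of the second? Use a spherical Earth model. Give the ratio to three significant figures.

Plate carrée maps x = Rλ, y = Rφ. The meridian scale is h = 1 and the parallel scale is k = 1/cos φ = sec φ.
Areal scale at 50.8°: h·k = 1.000 × 1.582 = 1.582.
Areal scale at 24.9°: h·k = 1.000 × 1.102 = 1.102.
Ratio = 1.582/1.102 ≈ 1.44.

1.44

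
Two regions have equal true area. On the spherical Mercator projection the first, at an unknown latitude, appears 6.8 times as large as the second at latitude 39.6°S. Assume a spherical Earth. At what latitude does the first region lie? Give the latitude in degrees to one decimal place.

For equal true areas on Mercator, apparent areas scale as sec²φ, so the ratio is cos²φ₂ / cos²φ₁.
cos²φ₂ / cos²φ₁ = 6.8  ⇒  cos φ₁ = cos 39.6° / √6.8 = 0.7705/2.608 = 0.2955.
φ₁ = arccos(0.2955) ≈ 72.8°.

72.8°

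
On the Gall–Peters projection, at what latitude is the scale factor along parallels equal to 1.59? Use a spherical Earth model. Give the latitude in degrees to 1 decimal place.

63.6°

The Gall–Peters projection is cylindrical equal-area with φ₀ = 45°. For cylindrical equal-area with standard parallel φ₀, h = cos φ / cos φ₀ and k = cos φ₀ / cos φ, so h·k = 1.
k = cos φ₀ / cos φ = 1.59  ⇒  cos φ = cos 45° / 1.59 = 0.4447.
φ = arccos(0.4447) ≈ 63.6°.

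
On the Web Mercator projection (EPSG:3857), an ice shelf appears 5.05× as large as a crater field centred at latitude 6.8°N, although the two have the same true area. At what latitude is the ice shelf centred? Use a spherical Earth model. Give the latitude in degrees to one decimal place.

Mercator areal scale is sec²φ, so apparent-area ratio = sec²φ₁ / sec²φ₂ = cos²φ₂ / cos²φ₁.
cos²φ₂ / cos²φ₁ = 5.05  ⇒  cos φ₁ = cos 6.8° / √5.05 = 0.9930/2.247 = 0.4419.
φ₁ = arccos(0.4419) ≈ 63.8°.

63.8°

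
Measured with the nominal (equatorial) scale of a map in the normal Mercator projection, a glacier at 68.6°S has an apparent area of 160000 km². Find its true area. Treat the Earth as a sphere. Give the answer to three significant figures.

For Mercator, h = k = sec φ (a conformal cylindrical projection has a single point scale, 1/cos φ).
Areal scale = k² = sec²φ = 1/cos²(68.6°) = 1/0.3649² = 7.511.
True area = apparent / (areal scale) = 160000 / 7.511 ≈ 21300 km².

21300 km²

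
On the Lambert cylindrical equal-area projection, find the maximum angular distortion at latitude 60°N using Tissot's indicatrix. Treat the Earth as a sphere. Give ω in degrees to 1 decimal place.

73.7°

The Lambert cylindrical equal-area projection is the cylindrical equal-area projection with its standard parallel at the equator (φ₀ = 0). For cylindrical equal-area with standard parallel φ₀, h = cos φ / cos φ₀ and k = cos φ₀ / cos φ, so h·k = 1.
At 60°: h = 0.5000, k = 2.000; principal scales a = 2.000, b = 0.5000.
sin(ω/2) = (a − b)/(a + b) = 1.500/2.500 = 0.6000, so ω = 2 arcsin(0.6000) ≈ 73.7°.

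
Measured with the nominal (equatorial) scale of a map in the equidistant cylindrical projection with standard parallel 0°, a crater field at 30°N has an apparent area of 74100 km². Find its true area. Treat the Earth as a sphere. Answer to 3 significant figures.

For the equirectangular projection with φ₀ = 0 (plate carrée), h = 1 along meridians and k = sec φ along parallels.
Areal scale = h·k = 1 × sec φ; at 30°, h = 1.000, k = 1.155, so h·k = 1.155.
True area = apparent / (areal scale) = 74100 / 1.155 ≈ 64200 km².

64200 km²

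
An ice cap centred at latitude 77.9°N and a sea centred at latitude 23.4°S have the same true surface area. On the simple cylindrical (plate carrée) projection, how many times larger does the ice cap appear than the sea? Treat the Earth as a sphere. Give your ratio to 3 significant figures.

Plate carrée maps x = Rλ, y = Rφ. The meridian scale is h = 1 and the parallel scale is k = 1/cos φ = sec φ.
Areal scale at 77.9°: h·k = 1.000 × 4.771 = 4.771.
Areal scale at 23.4°: h·k = 1.000 × 1.090 = 1.090.
Ratio = 4.771/1.090 ≈ 4.38.

4.38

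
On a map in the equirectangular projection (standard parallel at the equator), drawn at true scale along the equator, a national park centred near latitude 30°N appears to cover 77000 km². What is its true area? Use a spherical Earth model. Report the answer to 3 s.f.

For the equirectangular projection with φ₀ = 0 (plate carrée), h = 1 along meridians and k = sec φ along parallels.
Areal scale = h·k = 1 × sec φ; at 30°, h = 1.000, k = 1.155, so h·k = 1.155.
True area = apparent / (areal scale) = 77000 / 1.155 ≈ 66700 km².

66700 km²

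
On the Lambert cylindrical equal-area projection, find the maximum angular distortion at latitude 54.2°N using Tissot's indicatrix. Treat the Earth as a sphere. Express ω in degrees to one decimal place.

The Lambert cylindrical equal-area projection is the cylindrical equal-area projection with its standard parallel at the equator (φ₀ = 0). Cylindrical equal-area (φ₀ = 0°): h = cos φ / cos 0° along meridians, k = cos 0° / cos φ along parallels; h·k = 1.
At 54.2°: h = 0.5850, k = 1.710; principal scales a = 1.710, b = 0.5850.
sin(ω/2) = (a − b)/(a + b) = 1.125/2.294 = 0.4901, so ω = 2 arcsin(0.4901) ≈ 58.7°.

58.7°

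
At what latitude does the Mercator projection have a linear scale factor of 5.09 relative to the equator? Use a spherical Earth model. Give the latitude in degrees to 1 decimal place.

Mercator scale is k = sec φ = 1/cos φ.
1/cos φ = 5.09  ⇒  cos φ = 0.1965  ⇒  φ = arccos(0.1965) ≈ 78.7°.

78.7°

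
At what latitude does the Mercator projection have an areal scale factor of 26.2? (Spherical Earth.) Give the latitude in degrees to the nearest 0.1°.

78.7°

Mercator areal scale is sec²φ.
sec²φ = 26.2  ⇒  cos²φ = 0.03817  ⇒  cos φ = 0.1954.
φ = arccos(0.1954) ≈ 78.7°.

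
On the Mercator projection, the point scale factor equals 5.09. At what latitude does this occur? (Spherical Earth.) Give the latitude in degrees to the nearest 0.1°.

Mercator scale is k = sec φ = 1/cos φ.
1/cos φ = 5.09  ⇒  cos φ = 0.1965  ⇒  φ = arccos(0.1965) ≈ 78.7°.

78.7°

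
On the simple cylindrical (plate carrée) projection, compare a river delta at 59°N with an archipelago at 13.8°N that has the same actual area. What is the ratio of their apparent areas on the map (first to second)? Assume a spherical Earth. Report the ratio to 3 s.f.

Plate carrée maps x = Rλ, y = Rφ. The meridian scale is h = 1 and the parallel scale is k = 1/cos φ = sec φ.
Areal scale at 59°: h·k = 1.000 × 1.942 = 1.942.
Areal scale at 13.8°: h·k = 1.000 × 1.030 = 1.030.
Ratio = 1.942/1.030 ≈ 1.89.

1.89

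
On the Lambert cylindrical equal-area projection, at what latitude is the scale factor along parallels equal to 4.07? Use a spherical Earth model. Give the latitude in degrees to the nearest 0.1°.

75.8°

The Lambert cylindrical equal-area projection is the cylindrical equal-area projection with its standard parallel at the equator (φ₀ = 0). For cylindrical equal-area with standard parallel φ₀, h = cos φ / cos φ₀ and k = cos φ₀ / cos φ, so h·k = 1.
k = cos φ₀ / cos φ = 4.07  ⇒  cos φ = cos 0° / 4.07 = 0.2457.
φ = arccos(0.2457) ≈ 75.8°.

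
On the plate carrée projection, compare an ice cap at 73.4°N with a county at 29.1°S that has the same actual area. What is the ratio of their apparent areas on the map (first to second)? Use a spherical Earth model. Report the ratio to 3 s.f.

3.06

In the plate carrée (x = Rλ, y = Rφ), meridians are true-scale (h = 1) and parallels are stretched by k = sec φ.
Areal scale at 73.4°: h·k = 1.000 × 3.500 = 3.500.
Areal scale at 29.1°: h·k = 1.000 × 1.144 = 1.144.
Ratio = 3.500/1.144 ≈ 3.06.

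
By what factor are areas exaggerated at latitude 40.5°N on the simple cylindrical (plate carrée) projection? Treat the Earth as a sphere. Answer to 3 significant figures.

For the equirectangular projection with φ₀ = 0 (plate carrée), h = 1 along meridians and k = sec φ along parallels.
Areal scale = h·k = 1 × sec φ; at 40.5°, h = 1.000, k = 1.315, so h·k = 1.315.

1.32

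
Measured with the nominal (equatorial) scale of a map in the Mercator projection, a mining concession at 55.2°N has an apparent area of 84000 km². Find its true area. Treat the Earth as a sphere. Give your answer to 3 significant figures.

27400 km²

Mercator is conformal, so the point scale is isotropic: h = k = sec φ = 1/cos φ.
Areal scale = k² = sec²φ = 1/cos²(55.2°) = 1/0.5707² = 3.070.
True area = apparent / (areal scale) = 84000 / 3.070 ≈ 27400 km².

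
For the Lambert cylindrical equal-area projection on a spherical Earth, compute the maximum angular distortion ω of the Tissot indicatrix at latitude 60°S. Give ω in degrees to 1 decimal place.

The Lambert cylindrical equal-area projection is the cylindrical equal-area projection with its standard parallel at the equator (φ₀ = 0). For cylindrical equal-area with standard parallel φ₀, h = cos φ / cos φ₀ and k = cos φ₀ / cos φ, so h·k = 1.
At 60°: h = 0.5000, k = 2.000; principal scales a = 2.000, b = 0.5000.
sin(ω/2) = (a − b)/(a + b) = 1.500/2.500 = 0.6000, so ω = 2 arcsin(0.6000) ≈ 73.7°.

73.7°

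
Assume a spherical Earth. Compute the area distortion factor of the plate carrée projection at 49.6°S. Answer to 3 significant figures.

Plate carrée maps x = Rλ, y = Rφ. The meridian scale is h = 1 and the parallel scale is k = 1/cos φ = sec φ.
Areal scale = h·k = 1 × sec φ; at 49.6°, h = 1.000, k = 1.543, so h·k = 1.543.

1.54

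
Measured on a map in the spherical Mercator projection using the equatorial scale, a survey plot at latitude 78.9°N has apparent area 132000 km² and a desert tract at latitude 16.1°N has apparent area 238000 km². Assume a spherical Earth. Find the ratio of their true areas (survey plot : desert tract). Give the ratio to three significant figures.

Mercator's areal exaggeration is sec²φ; hence true area = (apparent area) · cos²φ.
True area of survey plot: 132000 × cos²(78.9°) = 132000 × 0.03706 = 4893 km².
True area of desert tract: 238000 × cos²(16.1°) = 238000 × 0.9231 = 219700 km².
Ratio = 4893 / 219700 ≈ 0.0223.

0.0223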